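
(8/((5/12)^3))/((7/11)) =152064/875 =173.79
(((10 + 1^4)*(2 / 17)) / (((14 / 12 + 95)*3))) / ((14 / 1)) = 22 / 68663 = 0.00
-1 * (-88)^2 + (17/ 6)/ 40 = -1858543/ 240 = -7743.93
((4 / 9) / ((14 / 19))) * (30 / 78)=190 / 819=0.23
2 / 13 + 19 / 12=271 / 156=1.74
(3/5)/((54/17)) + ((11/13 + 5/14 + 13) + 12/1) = 108076/4095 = 26.39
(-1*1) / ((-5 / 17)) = 17 / 5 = 3.40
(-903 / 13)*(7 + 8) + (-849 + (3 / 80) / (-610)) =-1199601639 / 634400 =-1890.92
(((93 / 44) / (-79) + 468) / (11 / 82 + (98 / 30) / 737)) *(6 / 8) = 201081430125 / 79393736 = 2532.71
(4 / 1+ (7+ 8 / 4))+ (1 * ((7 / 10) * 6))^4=202606 / 625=324.17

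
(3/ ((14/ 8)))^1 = 12/ 7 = 1.71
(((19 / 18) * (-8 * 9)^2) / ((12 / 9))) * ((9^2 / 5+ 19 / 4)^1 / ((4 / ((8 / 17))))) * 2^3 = 6878304 / 85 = 80921.22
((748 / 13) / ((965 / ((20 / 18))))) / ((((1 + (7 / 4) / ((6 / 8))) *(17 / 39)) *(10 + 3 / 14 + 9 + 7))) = 616 / 354155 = 0.00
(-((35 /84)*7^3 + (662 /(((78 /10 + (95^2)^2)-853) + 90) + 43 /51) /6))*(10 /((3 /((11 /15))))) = -130735323003703 /373854902382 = -349.70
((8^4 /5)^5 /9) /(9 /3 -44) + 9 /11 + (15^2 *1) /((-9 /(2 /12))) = -25364273101435580347 /25368750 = -999823527033.68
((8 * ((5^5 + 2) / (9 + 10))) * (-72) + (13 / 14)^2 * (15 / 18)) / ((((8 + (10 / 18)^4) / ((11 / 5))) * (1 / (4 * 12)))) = -305736375802374 / 247241015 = -1236592.46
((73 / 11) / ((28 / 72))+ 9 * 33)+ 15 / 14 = 6933 / 22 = 315.14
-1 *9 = -9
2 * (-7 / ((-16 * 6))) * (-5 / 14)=-5 / 96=-0.05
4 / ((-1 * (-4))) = 1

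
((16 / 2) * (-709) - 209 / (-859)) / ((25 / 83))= -404379237 / 21475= -18830.23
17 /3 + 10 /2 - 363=-1057 /3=-352.33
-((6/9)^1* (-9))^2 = -36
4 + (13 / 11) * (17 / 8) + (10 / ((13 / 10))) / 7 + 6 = 108991 / 8008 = 13.61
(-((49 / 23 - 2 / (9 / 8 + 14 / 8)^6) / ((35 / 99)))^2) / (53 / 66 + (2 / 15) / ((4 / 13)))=-10687803331525880286771 / 365097643037458547860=-29.27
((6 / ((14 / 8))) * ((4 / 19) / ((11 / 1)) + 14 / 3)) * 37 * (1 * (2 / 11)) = 1739296 / 16093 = 108.08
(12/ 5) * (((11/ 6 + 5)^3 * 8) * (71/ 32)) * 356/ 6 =435511799/ 540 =806503.33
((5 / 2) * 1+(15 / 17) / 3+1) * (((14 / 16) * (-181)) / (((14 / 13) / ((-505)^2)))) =-77409523425 / 544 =-142296918.06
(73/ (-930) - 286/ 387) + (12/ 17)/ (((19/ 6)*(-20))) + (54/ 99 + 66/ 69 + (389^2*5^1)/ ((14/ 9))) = 16689680724712001/ 34313399505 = 486389.60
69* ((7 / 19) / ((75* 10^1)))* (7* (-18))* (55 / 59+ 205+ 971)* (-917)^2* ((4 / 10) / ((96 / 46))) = -4540619772706773 / 5605000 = -810101654.36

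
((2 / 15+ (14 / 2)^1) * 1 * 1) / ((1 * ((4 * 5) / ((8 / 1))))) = 214 / 75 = 2.85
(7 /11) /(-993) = -7 /10923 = -0.00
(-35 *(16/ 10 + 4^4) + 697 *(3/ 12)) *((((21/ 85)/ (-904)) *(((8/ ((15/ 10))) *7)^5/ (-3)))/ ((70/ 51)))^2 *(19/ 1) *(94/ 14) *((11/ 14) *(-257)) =5277433166449561.55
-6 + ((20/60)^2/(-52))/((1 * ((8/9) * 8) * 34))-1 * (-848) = 95273983/113152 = 842.00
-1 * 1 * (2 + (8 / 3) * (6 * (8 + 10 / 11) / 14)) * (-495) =6030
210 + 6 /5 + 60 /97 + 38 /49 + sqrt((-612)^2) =19596478 /23765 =824.59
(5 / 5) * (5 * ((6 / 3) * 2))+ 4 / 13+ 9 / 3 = 303 / 13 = 23.31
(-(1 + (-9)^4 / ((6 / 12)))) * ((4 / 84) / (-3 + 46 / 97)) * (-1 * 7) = -1272931 / 735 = -1731.88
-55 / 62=-0.89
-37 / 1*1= -37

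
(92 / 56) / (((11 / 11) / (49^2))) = 7889 / 2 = 3944.50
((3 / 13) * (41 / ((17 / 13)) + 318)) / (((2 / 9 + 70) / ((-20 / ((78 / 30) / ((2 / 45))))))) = -89085 / 226967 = -0.39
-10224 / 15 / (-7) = 3408 / 35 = 97.37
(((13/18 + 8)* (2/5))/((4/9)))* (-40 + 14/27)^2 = 44601973/3645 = 12236.48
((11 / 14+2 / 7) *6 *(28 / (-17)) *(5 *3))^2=7290000 / 289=25224.91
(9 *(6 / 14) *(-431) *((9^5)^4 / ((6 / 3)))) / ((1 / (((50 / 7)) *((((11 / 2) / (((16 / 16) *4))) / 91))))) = -38906657060437507125740175 / 35672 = -1090677760160279971006.40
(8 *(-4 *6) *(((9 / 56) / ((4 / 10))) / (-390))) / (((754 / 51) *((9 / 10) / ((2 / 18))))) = 170 / 102921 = 0.00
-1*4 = -4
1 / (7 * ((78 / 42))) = 1 / 13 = 0.08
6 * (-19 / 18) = -19 / 3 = -6.33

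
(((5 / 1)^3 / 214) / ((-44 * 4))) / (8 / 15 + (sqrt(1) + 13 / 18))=-5625 / 3822896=-0.00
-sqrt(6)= -2.45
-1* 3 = -3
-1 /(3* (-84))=1 /252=0.00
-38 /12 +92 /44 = -71 /66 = -1.08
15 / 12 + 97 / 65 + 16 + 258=276.74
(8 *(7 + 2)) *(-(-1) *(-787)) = -56664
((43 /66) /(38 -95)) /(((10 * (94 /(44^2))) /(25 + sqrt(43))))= -0.74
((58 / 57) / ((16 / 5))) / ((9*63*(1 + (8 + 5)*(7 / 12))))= 0.00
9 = 9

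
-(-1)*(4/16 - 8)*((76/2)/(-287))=589/574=1.03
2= 2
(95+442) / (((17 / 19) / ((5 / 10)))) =10203 / 34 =300.09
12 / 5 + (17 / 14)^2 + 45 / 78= 56711 / 12740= 4.45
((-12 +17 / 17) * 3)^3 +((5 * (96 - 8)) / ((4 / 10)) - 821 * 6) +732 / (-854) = -278347 / 7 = -39763.86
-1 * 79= -79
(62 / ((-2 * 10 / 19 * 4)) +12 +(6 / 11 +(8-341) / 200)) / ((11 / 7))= -29603 / 12100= -2.45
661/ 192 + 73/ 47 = 5.00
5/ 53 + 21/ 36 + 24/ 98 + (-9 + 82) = 2303723/ 31164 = 73.92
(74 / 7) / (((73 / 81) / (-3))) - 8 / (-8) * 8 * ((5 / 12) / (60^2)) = -35.19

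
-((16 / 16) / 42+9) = -379 / 42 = -9.02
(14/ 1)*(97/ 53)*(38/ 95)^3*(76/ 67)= 825664/ 443875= 1.86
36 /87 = 12 /29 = 0.41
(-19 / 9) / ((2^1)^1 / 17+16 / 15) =-1615 / 906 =-1.78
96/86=48/43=1.12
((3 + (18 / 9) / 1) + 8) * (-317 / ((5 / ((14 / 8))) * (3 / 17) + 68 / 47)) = -2112.24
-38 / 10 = -19 / 5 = -3.80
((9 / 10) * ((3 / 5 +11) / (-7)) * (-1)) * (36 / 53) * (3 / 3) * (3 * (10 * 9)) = 507384 / 1855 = 273.52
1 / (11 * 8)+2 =177 / 88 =2.01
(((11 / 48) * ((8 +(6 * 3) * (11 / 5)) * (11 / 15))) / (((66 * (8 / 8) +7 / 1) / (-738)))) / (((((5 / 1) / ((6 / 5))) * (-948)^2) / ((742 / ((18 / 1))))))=-219023189 / 246020220000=-0.00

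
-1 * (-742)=742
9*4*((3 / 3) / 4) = 9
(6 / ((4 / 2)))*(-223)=-669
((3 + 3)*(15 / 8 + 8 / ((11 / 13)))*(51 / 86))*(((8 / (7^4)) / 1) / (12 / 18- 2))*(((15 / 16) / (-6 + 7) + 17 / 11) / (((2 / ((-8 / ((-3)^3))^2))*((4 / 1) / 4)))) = -7406713 / 674589762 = -0.01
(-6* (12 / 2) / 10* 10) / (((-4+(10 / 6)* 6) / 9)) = -54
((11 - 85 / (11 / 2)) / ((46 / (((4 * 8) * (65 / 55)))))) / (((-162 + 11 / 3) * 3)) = 10192 / 1321925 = 0.01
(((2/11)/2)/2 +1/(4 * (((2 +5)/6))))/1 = 20/77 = 0.26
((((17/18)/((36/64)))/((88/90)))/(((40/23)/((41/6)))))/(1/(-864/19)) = -64124/209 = -306.81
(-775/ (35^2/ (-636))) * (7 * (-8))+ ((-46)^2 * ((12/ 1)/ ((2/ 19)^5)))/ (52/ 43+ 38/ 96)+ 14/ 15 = 425800271116394/ 347865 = 1224038840.11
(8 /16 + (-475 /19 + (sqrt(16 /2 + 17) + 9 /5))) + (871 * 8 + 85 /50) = 6952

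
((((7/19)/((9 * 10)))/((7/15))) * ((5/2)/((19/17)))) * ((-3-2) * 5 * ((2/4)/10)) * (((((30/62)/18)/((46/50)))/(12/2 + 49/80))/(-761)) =265625/1865131967106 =0.00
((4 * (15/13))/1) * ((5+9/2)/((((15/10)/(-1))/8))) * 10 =-30400/13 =-2338.46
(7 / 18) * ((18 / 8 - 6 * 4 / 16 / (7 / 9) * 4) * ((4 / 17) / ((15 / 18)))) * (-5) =3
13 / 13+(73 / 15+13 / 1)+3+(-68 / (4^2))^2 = 9583 / 240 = 39.93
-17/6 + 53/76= -487/228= -2.14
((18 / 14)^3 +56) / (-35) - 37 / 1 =-38.66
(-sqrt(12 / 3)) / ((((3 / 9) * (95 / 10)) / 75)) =-900 / 19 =-47.37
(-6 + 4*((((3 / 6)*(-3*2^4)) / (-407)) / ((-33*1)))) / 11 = -26894 / 49247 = -0.55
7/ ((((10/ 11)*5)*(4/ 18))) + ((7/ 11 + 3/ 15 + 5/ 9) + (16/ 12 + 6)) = 154987/ 9900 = 15.66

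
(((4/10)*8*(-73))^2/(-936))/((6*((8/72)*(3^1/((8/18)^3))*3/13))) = -5456896/492075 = -11.09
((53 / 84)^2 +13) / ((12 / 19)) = 1796203 / 84672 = 21.21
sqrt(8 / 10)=2 * sqrt(5) / 5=0.89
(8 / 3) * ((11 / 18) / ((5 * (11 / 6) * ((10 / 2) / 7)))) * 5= 56 / 45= 1.24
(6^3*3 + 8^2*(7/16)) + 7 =683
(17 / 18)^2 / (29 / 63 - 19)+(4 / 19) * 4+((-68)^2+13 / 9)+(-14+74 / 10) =6151140973 / 1331520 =4619.64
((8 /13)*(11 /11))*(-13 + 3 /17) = -1744 /221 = -7.89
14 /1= 14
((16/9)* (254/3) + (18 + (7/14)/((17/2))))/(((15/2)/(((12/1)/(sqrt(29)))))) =619016* sqrt(29)/66555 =50.09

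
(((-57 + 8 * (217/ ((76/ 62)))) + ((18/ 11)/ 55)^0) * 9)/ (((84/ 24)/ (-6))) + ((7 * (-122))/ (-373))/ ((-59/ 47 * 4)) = -17550347615/ 836266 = -20986.56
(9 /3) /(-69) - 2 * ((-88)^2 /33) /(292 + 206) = -16939 /17181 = -0.99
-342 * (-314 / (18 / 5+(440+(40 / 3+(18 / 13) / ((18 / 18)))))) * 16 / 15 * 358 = 1999135008 / 22343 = 89474.78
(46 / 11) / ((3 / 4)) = 184 / 33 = 5.58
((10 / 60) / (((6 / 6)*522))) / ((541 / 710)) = 355 / 847206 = 0.00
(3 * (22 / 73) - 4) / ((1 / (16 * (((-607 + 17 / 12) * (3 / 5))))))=6569368 / 365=17998.27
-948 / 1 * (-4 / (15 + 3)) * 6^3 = 45504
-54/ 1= -54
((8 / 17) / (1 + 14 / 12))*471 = 22608 / 221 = 102.30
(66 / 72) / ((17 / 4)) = 11 / 51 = 0.22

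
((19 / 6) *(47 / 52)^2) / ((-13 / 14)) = -293797 / 105456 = -2.79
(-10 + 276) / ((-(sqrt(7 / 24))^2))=-912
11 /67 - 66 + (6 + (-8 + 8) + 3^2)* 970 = 970439 /67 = 14484.16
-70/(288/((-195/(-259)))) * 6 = -325/296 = -1.10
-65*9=-585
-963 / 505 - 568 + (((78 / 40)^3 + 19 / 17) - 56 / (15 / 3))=-7864882077 / 13736000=-572.57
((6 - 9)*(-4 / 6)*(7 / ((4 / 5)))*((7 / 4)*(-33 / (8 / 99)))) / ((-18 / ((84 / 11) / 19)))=169785 / 608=279.25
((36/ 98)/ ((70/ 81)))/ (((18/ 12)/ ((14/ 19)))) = 972/ 4655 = 0.21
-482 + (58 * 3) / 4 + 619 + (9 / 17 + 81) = 8909 / 34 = 262.03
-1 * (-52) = 52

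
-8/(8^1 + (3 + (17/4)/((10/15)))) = -64/139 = -0.46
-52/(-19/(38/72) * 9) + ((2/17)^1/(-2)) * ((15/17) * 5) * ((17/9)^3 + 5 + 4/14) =-2.96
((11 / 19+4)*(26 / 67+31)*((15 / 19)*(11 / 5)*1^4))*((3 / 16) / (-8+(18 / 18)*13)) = 18113139 / 1934960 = 9.36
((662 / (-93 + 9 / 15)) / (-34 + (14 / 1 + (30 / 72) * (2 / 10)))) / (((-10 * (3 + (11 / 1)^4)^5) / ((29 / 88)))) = -9599 / 545305532159259379934547968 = -0.00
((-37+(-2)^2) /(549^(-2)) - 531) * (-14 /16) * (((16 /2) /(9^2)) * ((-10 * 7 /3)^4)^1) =185750291720000 /729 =254801497558.30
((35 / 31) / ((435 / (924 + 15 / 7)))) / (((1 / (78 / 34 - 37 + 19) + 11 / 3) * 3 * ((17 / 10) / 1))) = 961645 / 7351123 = 0.13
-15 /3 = -5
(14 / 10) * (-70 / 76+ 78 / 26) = 553 / 190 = 2.91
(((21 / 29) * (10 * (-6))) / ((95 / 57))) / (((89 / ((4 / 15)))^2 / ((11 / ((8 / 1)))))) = -0.00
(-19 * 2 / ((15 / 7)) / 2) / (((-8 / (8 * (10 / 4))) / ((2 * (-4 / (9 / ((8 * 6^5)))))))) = -1225728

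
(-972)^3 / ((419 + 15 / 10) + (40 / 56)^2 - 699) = 3333197952 / 1009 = 3303466.75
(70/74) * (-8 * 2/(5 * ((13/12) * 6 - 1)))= -224/407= -0.55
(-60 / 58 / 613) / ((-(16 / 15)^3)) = 50625 / 36407296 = 0.00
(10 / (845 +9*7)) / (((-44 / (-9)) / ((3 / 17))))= 135 / 339592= 0.00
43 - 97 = -54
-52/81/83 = -52/6723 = -0.01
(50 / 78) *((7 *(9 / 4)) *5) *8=5250 / 13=403.85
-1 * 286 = -286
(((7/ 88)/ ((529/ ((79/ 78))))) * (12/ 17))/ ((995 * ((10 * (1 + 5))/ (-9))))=-1659/ 102365520400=-0.00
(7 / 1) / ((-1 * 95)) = -0.07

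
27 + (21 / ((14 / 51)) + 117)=441 / 2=220.50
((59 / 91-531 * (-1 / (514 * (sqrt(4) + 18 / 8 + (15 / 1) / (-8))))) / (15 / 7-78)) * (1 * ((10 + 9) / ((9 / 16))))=-130544 / 270621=-0.48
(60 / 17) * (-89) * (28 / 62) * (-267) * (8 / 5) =31937472 / 527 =60602.41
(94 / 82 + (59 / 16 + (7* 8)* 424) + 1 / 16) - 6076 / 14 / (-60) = 23756.13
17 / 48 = 0.35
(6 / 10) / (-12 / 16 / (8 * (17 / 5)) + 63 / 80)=544 / 689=0.79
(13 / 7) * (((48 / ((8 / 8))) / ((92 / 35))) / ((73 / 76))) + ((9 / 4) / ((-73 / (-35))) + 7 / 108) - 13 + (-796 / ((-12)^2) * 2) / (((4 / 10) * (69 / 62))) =-125539 / 90666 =-1.38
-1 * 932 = -932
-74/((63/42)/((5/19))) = -740/57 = -12.98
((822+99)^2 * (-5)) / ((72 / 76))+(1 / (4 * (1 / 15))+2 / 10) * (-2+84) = -4476503.60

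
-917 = -917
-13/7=-1.86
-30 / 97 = -0.31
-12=-12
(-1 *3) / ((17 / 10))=-30 / 17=-1.76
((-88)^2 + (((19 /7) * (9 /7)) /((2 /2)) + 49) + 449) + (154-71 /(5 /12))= 2016127 /245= 8229.09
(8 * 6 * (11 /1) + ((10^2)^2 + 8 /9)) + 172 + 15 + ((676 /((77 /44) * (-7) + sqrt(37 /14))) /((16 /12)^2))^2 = 3174041052 * sqrt(518) /272613121 + 28784334458252 /2453518089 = 11996.85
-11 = -11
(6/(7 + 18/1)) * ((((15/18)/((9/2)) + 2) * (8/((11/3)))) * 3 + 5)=1274/275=4.63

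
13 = 13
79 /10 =7.90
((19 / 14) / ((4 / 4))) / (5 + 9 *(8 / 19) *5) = 361 / 6370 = 0.06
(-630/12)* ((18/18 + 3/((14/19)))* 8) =-2130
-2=-2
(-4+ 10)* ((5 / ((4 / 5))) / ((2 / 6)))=112.50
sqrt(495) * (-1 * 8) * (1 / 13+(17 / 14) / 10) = -2166 * sqrt(55) / 455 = -35.30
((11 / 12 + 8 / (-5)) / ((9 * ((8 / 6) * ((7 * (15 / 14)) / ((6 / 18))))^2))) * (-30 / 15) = 41 / 243000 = 0.00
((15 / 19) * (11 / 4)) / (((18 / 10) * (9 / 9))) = 275 / 228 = 1.21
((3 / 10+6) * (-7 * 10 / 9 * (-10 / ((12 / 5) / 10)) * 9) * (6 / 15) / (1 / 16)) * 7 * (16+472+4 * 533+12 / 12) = 2157607200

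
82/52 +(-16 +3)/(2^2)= -87/52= -1.67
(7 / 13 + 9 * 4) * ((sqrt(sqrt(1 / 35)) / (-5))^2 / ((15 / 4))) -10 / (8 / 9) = -45 / 4 + 76 * sqrt(35) / 6825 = -11.18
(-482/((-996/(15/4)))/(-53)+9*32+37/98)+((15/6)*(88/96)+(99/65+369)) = 111160358143/168129780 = 661.16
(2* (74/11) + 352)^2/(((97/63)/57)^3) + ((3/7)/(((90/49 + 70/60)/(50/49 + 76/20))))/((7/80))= 32378379248479923802224/4778123345611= 6776379952.23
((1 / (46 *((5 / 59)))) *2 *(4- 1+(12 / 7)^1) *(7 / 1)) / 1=16.93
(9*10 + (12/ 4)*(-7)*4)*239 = 1434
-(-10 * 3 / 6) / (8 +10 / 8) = 20 / 37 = 0.54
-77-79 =-156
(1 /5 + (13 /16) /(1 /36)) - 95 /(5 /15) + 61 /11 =-55001 /220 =-250.00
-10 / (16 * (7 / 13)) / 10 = -13 / 112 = -0.12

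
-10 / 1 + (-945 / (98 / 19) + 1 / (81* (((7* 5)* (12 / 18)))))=-182587 / 945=-193.21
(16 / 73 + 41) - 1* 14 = 1987 / 73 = 27.22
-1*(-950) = 950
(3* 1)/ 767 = 0.00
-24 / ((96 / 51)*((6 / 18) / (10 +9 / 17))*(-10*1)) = 1611 / 40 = 40.28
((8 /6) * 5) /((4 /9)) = 15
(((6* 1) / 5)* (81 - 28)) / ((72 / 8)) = 106 / 15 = 7.07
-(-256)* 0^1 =0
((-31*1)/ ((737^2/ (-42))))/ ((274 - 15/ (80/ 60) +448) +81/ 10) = 26040/ 7809140713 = 0.00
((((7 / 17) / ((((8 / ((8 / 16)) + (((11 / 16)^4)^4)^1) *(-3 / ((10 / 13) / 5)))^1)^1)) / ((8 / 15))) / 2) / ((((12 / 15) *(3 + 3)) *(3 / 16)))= -807045053224792883200 / 587140577414431415655813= -0.00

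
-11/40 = -0.28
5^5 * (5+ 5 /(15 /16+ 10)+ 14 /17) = 2335625 /119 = 19627.10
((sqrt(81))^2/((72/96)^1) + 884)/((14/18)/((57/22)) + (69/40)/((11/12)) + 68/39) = 727721280/2879783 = 252.70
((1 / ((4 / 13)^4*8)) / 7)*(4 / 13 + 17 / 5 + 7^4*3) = 257288473 / 17920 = 14357.62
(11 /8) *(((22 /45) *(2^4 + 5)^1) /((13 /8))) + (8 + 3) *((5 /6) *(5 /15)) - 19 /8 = 43841 /4680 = 9.37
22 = 22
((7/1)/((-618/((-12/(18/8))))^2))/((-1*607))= -448/521612703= -0.00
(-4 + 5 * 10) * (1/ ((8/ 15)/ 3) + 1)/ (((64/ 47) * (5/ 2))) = 57293/ 640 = 89.52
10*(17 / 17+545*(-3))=-16340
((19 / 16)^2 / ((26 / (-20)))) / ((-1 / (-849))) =-1532445 / 1664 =-920.94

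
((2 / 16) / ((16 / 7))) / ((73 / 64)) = 7 / 146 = 0.05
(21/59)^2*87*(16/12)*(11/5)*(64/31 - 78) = -2455.05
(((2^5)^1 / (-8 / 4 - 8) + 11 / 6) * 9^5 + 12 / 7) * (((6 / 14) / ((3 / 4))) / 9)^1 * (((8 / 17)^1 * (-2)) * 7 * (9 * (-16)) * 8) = -23137898496 / 595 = -38887224.36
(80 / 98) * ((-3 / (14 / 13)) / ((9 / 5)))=-1300 / 1029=-1.26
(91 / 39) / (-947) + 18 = 51131 / 2841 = 18.00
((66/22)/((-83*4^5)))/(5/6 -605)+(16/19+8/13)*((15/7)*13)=831859201197/20488384000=40.60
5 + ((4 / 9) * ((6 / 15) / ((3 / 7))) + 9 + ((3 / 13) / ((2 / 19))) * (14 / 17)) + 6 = 662941 / 29835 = 22.22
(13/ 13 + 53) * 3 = 162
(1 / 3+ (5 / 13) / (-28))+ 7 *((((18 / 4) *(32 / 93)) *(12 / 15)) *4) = 5924687 / 169260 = 35.00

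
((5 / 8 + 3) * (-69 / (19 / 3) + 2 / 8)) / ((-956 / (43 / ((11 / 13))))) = 13114699 / 6393728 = 2.05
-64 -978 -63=-1105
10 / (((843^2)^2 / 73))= 730 / 505022001201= 0.00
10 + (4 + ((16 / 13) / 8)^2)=2370 / 169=14.02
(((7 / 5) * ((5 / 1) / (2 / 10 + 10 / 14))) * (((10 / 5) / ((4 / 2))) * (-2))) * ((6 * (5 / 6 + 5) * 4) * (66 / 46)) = -282975 / 92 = -3075.82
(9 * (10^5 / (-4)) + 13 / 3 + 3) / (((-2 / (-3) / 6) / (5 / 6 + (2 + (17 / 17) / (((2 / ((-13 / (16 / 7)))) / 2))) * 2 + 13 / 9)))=123858463 / 12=10321538.58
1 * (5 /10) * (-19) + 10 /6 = -7.83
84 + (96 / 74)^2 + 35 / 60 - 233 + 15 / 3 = -2328401 / 16428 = -141.73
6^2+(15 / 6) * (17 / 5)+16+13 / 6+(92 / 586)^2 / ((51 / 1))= 274375520 / 4378299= 62.67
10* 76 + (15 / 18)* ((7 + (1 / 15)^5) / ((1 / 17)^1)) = 859.17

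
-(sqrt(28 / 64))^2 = -7 / 16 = -0.44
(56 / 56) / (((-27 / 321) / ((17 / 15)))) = -1819 / 135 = -13.47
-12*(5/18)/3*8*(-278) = 22240/9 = 2471.11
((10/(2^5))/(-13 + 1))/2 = -5/384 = -0.01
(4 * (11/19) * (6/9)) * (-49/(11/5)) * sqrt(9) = -1960/19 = -103.16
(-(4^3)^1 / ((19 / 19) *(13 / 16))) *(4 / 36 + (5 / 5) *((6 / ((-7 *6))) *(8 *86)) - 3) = 6526976 / 819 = 7969.45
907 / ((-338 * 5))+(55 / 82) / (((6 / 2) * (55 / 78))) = -15217 / 69290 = -0.22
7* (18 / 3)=42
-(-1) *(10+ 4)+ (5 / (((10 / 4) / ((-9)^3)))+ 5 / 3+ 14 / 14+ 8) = -4300 / 3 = -1433.33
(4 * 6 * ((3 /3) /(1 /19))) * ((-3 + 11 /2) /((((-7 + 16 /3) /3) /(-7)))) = 14364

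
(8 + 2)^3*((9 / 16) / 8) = 1125 / 16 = 70.31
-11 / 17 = -0.65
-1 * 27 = -27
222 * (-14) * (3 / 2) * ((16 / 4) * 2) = -37296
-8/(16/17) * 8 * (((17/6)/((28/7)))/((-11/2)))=289/33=8.76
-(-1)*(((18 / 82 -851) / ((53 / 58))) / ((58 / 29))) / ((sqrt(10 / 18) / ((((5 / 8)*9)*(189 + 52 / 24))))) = -5221259847*sqrt(5) / 17384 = -671599.86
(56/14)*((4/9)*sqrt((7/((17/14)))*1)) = 112*sqrt(34)/153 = 4.27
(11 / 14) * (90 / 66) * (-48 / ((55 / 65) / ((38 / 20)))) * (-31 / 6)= 45942 / 77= 596.65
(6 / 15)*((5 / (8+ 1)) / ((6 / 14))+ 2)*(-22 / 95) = -3916 / 12825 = -0.31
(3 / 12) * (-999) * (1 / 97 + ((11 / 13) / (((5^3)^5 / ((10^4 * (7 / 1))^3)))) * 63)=-94346226046287 / 630500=-149637154.71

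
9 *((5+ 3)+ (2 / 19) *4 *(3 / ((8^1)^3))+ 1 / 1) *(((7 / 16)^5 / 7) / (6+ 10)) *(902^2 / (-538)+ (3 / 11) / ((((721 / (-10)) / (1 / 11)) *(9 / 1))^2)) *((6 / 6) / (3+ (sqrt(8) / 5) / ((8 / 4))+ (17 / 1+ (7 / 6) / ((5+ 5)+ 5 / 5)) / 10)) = -31684536421633375857111045 / 8481027170443053022314496+ 30573692269186274548515 *sqrt(2) / 192750617510069386870784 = -3.51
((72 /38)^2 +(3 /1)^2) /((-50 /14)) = -6363 /1805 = -3.53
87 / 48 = 29 / 16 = 1.81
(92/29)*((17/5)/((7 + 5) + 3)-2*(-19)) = 263764/2175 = 121.27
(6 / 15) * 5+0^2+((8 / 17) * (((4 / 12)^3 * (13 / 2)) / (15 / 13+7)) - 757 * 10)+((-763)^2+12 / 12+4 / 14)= 97848450998 / 170289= 574602.30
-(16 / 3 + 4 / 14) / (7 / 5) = -4.01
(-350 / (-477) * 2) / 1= 700 / 477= 1.47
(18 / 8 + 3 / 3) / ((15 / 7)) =91 / 60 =1.52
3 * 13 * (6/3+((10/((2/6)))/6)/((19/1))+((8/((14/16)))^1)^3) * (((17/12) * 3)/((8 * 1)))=3312006555/208544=15881.57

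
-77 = -77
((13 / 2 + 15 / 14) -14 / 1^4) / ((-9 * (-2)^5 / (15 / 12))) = -25 / 896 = -0.03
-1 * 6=-6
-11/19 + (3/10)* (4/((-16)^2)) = -6983/12160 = -0.57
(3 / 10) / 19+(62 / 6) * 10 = 58909 / 570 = 103.35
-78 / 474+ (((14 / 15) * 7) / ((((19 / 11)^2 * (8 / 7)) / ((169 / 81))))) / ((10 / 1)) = 326026753 / 1386023400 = 0.24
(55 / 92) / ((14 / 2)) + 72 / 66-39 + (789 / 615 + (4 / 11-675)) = -1032785643 / 1452220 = -711.18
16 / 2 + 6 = 14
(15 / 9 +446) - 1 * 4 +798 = 3725 / 3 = 1241.67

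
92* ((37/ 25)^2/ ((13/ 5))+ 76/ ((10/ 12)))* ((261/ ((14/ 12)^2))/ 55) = 18470318544/ 625625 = 29522.99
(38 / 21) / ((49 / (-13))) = -494 / 1029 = -0.48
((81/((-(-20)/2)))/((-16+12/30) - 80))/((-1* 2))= 81/1912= 0.04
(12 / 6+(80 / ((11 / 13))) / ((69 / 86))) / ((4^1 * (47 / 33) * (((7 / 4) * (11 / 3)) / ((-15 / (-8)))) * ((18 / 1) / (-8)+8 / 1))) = 292365 / 273493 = 1.07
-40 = -40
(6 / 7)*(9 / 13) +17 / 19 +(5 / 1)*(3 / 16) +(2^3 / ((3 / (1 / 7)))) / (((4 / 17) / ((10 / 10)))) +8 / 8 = 418669 / 82992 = 5.04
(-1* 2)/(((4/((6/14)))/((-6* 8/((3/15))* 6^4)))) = 466560/7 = 66651.43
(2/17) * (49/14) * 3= 21/17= 1.24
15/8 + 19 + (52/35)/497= 2905381/139160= 20.88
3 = 3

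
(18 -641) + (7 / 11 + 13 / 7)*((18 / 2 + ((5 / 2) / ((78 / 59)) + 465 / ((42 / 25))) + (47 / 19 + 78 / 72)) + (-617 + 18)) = -185110403 / 133133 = -1390.42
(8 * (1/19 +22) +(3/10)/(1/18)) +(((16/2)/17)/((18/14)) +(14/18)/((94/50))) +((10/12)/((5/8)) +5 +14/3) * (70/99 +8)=190172918/683145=278.38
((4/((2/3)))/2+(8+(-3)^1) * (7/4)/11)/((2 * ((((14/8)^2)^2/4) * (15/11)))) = 0.59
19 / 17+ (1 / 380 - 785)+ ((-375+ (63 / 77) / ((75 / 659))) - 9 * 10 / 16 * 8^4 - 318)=-8708293081 / 355300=-24509.69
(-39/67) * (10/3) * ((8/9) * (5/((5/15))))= -5200/201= -25.87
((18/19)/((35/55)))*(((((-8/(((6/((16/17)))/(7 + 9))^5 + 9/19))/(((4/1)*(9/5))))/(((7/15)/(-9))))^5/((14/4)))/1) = 85815619734102285977003889538195698214927918459491461365760000000000/1182635339054715334924656767722063159101664733877727871671389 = 72563043.65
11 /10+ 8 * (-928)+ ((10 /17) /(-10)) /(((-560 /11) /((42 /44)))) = -4038057 /544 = -7422.90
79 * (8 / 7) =632 / 7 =90.29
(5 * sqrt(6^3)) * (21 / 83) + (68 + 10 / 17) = 630 * sqrt(6) / 83 + 1166 / 17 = 87.18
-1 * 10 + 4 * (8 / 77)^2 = -59034 / 5929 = -9.96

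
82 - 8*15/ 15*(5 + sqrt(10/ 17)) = 42 - 8*sqrt(170)/ 17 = 35.86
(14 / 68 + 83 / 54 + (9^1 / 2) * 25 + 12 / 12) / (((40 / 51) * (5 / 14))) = 740551 / 1800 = 411.42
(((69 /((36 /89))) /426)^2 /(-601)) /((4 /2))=-4190209 /31411317888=-0.00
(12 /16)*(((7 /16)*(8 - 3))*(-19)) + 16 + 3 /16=-959 /64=-14.98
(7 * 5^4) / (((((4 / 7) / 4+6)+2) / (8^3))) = 15680000 / 57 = 275087.72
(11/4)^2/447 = 121/7152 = 0.02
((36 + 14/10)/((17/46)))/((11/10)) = 92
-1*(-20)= 20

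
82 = 82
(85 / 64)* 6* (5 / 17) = 75 / 32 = 2.34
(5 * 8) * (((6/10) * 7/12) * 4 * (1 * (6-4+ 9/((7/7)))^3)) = 74536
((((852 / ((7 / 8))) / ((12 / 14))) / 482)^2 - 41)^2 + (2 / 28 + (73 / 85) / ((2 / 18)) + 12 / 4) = 5086856015109243 / 4014349047590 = 1267.17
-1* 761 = -761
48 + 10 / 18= 437 / 9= 48.56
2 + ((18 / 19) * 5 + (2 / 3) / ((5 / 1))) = 1958 / 285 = 6.87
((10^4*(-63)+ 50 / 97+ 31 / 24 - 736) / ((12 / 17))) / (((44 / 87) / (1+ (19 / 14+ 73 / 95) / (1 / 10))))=-39320650.76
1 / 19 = 0.05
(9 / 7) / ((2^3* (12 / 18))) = 27 / 112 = 0.24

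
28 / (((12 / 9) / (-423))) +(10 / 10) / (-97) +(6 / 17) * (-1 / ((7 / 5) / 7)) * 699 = -16682174 / 1649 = -10116.54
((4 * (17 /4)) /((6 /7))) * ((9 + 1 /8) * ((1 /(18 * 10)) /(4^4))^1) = 8687 /2211840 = 0.00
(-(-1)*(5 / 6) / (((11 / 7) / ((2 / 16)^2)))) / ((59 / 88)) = 35 / 2832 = 0.01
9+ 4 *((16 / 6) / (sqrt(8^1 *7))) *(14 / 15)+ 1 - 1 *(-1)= 16 *sqrt(14) / 45+ 11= 12.33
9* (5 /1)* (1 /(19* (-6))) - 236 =-8983 /38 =-236.39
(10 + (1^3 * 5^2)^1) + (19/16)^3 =150219/4096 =36.67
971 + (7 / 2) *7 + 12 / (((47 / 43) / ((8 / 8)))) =94609 / 94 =1006.48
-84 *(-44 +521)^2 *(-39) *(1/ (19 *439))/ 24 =62115417/ 16682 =3723.50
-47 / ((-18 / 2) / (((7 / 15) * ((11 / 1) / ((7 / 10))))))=1034 / 27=38.30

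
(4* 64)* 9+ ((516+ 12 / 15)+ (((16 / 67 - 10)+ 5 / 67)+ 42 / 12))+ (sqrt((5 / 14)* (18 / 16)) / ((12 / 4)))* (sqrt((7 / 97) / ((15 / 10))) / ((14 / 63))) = 3* sqrt(2910) / 776+ 1885791 / 670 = 2814.82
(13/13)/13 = 1/13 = 0.08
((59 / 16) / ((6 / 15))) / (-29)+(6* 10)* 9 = 500825 / 928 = 539.68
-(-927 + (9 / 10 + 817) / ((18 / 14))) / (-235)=-1.24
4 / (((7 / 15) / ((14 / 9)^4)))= 109760 / 2187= 50.19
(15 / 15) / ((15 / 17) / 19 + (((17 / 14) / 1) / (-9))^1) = -40698 / 3601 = -11.30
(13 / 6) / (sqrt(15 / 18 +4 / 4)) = 13 * sqrt(66) / 66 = 1.60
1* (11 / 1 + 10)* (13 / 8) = 273 / 8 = 34.12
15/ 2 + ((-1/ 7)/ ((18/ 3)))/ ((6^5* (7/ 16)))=1071629/ 142884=7.50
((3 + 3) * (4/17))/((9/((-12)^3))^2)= 884736/17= 52043.29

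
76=76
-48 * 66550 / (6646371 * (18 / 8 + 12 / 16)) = -1064800 / 6646371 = -0.16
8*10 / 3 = 80 / 3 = 26.67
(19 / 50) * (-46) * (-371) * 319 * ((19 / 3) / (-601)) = -982651747 / 45075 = -21800.37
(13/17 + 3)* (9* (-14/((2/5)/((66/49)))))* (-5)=950400/119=7986.55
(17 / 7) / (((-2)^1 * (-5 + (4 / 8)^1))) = 17 / 63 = 0.27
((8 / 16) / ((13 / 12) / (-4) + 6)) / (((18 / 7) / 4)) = 112 / 825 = 0.14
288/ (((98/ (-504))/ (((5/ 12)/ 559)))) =-4320/ 3913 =-1.10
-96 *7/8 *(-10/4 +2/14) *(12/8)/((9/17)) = 561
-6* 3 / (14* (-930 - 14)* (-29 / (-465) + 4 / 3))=4185 / 4288592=0.00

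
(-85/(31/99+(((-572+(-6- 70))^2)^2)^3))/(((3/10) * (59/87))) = -28710/376676347853452346160815142963215249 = -0.00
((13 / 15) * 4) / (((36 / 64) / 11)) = 9152 / 135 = 67.79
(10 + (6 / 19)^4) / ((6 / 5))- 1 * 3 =2088376 / 390963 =5.34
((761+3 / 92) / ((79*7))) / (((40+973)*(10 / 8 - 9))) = -70015 / 399414757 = -0.00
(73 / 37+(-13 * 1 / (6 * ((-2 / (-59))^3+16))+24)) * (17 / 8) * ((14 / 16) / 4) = 2242995758507 / 186754043904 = 12.01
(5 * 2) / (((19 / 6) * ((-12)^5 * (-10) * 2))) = 1 / 1575936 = 0.00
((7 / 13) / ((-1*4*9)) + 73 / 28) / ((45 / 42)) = 4246 / 1755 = 2.42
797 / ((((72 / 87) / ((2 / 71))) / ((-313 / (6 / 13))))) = -94046797 / 5112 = -18397.26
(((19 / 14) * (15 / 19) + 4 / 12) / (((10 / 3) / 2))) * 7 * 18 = 531 / 5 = 106.20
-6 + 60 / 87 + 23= 513 / 29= 17.69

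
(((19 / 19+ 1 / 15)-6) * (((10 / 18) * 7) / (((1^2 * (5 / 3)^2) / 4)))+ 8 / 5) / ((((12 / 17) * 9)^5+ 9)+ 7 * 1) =-173222554 / 68981242875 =-0.00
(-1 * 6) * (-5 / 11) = 30 / 11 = 2.73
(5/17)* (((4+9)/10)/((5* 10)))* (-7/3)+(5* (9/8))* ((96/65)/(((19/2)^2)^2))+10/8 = 2663748983/2160070575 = 1.23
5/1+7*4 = 33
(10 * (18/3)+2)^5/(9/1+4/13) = 11909726816/121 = 98427494.35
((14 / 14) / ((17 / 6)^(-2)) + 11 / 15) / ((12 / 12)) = 1577 / 180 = 8.76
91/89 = 1.02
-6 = -6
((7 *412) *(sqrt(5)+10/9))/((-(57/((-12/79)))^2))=-46144 *sqrt(5)/2253001 - 461440/20277009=-0.07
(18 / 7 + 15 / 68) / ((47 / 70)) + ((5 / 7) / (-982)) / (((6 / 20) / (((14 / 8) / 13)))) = 254470235 / 61200204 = 4.16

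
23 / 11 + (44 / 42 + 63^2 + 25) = 923339 / 231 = 3997.14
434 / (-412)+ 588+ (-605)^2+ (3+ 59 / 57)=4304804857 / 11742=366615.98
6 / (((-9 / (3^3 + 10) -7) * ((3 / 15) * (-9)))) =185 / 402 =0.46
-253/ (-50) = 253/ 50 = 5.06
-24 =-24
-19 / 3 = -6.33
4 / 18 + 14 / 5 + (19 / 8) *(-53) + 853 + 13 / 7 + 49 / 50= 9235603 / 12600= 732.98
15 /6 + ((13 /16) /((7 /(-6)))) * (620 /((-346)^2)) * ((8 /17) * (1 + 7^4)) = -11232425 /7123102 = -1.58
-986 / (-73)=986 / 73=13.51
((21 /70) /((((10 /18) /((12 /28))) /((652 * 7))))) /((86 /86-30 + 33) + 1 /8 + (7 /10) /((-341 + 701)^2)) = 1368887040 /5346007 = 256.06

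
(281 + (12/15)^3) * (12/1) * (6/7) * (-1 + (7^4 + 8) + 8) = 874456704/125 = 6995653.63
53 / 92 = 0.58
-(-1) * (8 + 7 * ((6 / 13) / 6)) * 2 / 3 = 74 / 13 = 5.69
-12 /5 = -2.40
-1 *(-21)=21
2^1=2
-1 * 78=-78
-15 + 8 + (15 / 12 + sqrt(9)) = -11 / 4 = -2.75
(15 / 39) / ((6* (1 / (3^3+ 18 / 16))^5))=961083984375 / 851968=1128075.21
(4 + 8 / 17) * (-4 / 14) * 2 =-304 / 119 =-2.55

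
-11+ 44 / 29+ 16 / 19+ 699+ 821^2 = 371776979 / 551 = 674731.36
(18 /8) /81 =1 /36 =0.03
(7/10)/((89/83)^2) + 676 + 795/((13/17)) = 1767247529/1029730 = 1716.22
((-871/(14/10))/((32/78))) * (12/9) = -56615/28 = -2021.96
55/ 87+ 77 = 6754/ 87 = 77.63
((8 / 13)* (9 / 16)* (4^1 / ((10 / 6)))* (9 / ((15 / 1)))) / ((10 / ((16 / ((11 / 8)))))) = 10368 / 17875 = 0.58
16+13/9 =157/9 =17.44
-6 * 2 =-12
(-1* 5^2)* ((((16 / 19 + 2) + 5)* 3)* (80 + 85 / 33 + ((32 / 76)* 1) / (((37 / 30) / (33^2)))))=-39263567375 / 146927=-267231.80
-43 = -43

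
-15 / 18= -5 / 6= -0.83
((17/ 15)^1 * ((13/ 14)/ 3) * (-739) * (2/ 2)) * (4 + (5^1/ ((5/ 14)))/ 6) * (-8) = 12412244/ 945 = 13134.65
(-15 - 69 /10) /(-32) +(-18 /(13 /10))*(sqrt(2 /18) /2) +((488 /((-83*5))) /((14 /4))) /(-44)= -8591083 /5317312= -1.62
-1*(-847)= 847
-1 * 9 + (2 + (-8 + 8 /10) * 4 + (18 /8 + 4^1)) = -591 /20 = -29.55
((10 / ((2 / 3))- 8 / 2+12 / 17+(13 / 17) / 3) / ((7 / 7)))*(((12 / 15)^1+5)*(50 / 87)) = 6100 / 153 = 39.87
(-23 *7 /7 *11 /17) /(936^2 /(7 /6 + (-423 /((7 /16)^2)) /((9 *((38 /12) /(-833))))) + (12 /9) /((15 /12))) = -27945306015 /27471041744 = -1.02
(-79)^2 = 6241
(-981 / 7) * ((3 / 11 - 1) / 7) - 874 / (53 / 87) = -40568538 / 28567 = -1420.12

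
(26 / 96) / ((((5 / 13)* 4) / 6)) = 169 / 160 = 1.06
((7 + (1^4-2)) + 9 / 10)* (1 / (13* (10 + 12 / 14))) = 483 / 9880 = 0.05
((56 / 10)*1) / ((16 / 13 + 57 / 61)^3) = 13962963196 / 25309344065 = 0.55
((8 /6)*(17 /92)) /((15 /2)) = 34 /1035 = 0.03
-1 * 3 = -3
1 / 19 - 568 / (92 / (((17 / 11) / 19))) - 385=-1852856 / 4807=-385.45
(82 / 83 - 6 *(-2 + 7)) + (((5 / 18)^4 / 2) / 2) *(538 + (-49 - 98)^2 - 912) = 90436793 / 34852032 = 2.59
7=7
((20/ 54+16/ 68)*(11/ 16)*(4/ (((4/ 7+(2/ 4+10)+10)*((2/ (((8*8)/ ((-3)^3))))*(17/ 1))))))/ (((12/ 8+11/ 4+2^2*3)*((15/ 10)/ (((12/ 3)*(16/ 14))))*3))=-0.00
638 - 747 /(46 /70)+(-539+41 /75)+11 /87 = -17293076 /16675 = -1037.07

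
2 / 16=1 / 8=0.12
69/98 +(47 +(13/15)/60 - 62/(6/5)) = -174113/44100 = -3.95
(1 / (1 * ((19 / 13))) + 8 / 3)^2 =36481 / 3249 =11.23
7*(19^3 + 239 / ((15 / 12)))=246757 / 5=49351.40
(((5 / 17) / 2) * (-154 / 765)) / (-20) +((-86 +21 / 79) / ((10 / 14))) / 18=-5479495 / 821916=-6.67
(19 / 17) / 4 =19 / 68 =0.28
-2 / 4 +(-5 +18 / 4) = -1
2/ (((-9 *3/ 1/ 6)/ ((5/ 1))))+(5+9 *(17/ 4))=41.03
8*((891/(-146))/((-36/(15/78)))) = 495/1898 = 0.26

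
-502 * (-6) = 3012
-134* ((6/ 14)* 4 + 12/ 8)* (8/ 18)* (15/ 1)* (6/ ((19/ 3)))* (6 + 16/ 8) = -2894400/ 133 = -21762.41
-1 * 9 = -9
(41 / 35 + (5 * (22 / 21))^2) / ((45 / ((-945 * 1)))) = -63083 / 105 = -600.79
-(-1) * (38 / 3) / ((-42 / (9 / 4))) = -19 / 28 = -0.68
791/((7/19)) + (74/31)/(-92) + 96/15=15353557/7130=2153.37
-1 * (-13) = 13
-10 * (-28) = 280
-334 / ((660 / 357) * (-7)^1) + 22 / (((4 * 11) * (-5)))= 1414 / 55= 25.71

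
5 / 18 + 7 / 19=221 / 342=0.65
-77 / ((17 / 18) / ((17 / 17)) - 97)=198 / 247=0.80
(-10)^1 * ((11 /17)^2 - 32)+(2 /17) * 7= 91508 /289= 316.64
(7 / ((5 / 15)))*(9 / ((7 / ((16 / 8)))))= 54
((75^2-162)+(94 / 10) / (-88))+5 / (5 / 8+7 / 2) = 7212619 / 1320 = 5464.11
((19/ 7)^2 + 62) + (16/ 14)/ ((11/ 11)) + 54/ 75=87257/ 1225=71.23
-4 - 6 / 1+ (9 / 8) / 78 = -2077 / 208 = -9.99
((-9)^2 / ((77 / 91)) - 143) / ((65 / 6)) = -48 / 11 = -4.36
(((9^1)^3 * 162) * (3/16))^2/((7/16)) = 31381059609/28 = 1120752128.89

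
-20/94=-10/47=-0.21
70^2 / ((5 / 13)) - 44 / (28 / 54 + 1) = 12711.02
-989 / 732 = -1.35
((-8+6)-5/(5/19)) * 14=-294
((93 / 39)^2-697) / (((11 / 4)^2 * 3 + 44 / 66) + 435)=-1.51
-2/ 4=-1/ 2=-0.50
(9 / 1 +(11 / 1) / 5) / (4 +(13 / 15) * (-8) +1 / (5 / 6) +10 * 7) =21 / 128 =0.16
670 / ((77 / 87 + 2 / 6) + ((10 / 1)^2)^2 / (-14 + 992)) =4750635 / 81139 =58.55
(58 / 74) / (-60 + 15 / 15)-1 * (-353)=770570 / 2183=352.99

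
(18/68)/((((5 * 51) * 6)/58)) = 29/2890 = 0.01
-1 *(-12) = 12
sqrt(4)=2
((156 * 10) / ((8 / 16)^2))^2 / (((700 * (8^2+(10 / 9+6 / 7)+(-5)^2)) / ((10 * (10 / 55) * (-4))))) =-280350720 / 63041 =-4447.12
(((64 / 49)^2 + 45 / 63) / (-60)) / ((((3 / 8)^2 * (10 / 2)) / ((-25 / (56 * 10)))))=0.00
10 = 10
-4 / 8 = -0.50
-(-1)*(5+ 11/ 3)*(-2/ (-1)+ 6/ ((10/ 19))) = 1742/ 15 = 116.13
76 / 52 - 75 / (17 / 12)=-11377 / 221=-51.48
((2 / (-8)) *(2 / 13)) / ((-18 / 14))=7 / 234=0.03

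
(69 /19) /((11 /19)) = 69 /11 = 6.27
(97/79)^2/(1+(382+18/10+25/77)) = 3622465/925371793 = 0.00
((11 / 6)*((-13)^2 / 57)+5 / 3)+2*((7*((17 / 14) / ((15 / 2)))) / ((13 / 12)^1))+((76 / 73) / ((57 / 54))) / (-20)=14840953 / 1622790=9.15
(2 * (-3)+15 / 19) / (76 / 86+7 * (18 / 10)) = -21285 / 55081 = -0.39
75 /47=1.60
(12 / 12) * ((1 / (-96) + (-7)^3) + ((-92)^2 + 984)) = 9104.99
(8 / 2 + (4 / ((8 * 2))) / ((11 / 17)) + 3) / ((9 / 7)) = 2275 / 396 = 5.74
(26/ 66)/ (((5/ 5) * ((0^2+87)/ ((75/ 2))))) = 325/ 1914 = 0.17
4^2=16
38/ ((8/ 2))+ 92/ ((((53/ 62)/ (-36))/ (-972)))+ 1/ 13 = 5189466765/ 1378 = 3765941.05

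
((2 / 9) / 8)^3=0.00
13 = 13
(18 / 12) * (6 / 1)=9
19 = 19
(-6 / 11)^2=0.30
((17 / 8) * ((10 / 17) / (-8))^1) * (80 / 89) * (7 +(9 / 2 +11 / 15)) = -1835 / 1068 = -1.72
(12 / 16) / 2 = 0.38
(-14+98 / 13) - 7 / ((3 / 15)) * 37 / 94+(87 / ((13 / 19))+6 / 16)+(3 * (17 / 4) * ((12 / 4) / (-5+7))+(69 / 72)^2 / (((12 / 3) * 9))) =1601971859 / 12669696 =126.44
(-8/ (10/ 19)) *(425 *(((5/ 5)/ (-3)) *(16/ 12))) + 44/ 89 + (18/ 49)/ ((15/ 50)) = 112755704/ 39249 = 2872.83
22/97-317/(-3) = 30815/291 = 105.89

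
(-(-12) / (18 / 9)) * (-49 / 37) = -294 / 37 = -7.95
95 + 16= 111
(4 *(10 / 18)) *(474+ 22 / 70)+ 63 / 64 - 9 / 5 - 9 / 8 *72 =19599877 / 20160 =972.22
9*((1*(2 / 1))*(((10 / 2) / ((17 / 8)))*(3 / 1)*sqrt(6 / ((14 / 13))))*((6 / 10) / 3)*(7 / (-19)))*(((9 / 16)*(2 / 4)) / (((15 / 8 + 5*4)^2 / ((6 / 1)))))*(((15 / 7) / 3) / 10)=-23328*sqrt(273) / 69243125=-0.01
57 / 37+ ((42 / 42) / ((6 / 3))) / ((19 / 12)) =1305 / 703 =1.86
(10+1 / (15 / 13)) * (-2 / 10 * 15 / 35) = -163 / 175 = -0.93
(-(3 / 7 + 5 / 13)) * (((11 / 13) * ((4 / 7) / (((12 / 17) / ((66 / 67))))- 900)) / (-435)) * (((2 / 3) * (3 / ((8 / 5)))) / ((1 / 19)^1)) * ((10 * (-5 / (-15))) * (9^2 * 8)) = -1174034576880 / 16089983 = -72966.80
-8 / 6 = -4 / 3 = -1.33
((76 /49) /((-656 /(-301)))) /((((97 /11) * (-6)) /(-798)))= 10.73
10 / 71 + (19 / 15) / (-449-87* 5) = 131251 / 941460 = 0.14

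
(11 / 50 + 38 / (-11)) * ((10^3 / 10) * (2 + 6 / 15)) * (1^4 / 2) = -21348 / 55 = -388.15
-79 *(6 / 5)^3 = -17064 / 125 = -136.51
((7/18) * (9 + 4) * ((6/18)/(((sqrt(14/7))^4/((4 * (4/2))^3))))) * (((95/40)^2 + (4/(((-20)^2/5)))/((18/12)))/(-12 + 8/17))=-1203787/11340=-106.15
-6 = -6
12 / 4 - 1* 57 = -54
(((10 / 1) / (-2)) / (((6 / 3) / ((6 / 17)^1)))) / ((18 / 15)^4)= -3125 / 7344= -0.43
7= 7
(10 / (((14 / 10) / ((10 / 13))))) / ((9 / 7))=500 / 117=4.27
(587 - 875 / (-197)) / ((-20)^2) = 58257 / 39400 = 1.48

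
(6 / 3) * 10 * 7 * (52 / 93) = 7280 / 93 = 78.28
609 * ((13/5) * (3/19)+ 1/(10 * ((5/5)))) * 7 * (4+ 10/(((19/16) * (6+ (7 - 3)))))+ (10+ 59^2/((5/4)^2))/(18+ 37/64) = 114375429554/10730725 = 10658.69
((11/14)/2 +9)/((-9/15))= -1315/84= -15.65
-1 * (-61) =61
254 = 254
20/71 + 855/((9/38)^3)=370113260/5751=64356.33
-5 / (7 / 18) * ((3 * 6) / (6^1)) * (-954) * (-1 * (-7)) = 257580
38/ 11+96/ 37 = 2462/ 407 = 6.05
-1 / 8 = -0.12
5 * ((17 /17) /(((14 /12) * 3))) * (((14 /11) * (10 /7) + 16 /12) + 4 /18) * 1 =3340 /693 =4.82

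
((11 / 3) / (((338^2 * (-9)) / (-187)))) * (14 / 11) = 1309 / 1542294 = 0.00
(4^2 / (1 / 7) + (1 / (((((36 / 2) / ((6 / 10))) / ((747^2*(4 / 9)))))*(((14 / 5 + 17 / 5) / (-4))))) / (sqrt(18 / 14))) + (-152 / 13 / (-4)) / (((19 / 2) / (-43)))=1284 / 13 -55112*sqrt(7) / 31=-4604.86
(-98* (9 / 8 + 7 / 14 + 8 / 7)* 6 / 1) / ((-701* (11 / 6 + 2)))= 9765 / 16123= 0.61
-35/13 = -2.69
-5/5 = -1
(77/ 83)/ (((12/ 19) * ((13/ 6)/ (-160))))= -117040/ 1079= -108.47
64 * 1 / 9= 64 / 9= 7.11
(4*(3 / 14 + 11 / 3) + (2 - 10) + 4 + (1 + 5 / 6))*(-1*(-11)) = 2057 / 14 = 146.93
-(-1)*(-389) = -389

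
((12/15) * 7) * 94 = 2632/5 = 526.40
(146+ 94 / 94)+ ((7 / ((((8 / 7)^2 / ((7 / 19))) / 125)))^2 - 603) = 60460.82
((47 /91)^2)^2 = 4879681 /68574961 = 0.07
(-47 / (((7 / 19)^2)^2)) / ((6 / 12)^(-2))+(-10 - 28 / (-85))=-528526883 / 816340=-647.43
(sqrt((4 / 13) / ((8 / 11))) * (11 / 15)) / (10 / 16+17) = 44 * sqrt(286) / 27495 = 0.03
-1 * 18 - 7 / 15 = -277 / 15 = -18.47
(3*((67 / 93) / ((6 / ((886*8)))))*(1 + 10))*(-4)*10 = -104477120 / 93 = -1123409.89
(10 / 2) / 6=5 / 6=0.83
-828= -828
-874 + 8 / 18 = -7862 / 9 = -873.56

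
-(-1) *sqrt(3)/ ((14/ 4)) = 2 *sqrt(3)/ 7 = 0.49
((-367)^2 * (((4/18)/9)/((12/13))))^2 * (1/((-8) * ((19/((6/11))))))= -3065850415849/65819952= -46579.35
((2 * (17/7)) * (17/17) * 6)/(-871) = -204/6097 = -0.03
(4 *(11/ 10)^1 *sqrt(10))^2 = 968/ 5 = 193.60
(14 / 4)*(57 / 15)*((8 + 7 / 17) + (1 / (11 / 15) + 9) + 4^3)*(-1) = -2058707 / 1870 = -1100.91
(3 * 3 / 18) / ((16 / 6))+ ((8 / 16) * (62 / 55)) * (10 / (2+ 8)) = 661 / 880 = 0.75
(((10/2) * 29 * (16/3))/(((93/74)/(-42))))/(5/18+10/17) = -49031808/1643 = -29842.85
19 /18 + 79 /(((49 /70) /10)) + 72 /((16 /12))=149137 /126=1183.63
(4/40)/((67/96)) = 48/335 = 0.14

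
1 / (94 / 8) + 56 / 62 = 1440 / 1457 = 0.99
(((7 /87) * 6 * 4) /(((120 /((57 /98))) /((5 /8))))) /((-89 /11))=-209 /289072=-0.00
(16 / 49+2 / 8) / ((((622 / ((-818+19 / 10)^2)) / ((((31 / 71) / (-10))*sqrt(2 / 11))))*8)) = -233306529263*sqrt(22) / 761706176000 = -1.44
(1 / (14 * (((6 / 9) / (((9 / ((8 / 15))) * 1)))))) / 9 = 45 / 224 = 0.20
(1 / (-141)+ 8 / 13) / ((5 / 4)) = 892 / 1833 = 0.49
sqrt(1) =1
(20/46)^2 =100/529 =0.19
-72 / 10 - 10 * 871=-8717.20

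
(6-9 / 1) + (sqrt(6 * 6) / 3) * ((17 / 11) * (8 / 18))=-161 / 99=-1.63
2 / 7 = 0.29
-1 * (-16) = 16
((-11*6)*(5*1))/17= -330/17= -19.41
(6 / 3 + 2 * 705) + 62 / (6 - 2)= 2855 / 2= 1427.50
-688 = -688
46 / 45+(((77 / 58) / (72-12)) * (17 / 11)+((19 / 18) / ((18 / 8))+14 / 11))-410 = -420867409 / 1033560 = -407.20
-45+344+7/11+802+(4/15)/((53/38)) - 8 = 9565522/8745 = 1093.83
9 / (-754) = -9 / 754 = -0.01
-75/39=-25/13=-1.92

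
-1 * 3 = -3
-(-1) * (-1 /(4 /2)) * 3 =-1.50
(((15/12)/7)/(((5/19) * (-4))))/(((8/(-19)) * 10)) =361/8960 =0.04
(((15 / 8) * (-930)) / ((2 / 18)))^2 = 3940700625 / 16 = 246293789.06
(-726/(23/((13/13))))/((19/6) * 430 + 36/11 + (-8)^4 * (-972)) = 23958/3020779819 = 0.00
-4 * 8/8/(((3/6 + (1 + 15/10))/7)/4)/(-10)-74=-1054/15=-70.27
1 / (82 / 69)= 0.84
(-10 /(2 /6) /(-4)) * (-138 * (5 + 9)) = -14490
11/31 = 0.35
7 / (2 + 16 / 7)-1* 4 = -71 / 30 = -2.37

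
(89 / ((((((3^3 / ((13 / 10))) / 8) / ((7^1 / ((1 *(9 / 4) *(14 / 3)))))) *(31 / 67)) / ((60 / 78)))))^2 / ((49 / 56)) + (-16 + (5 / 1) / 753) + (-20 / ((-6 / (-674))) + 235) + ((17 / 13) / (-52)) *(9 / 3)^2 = -2830363712620901 / 7488793975572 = -377.95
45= 45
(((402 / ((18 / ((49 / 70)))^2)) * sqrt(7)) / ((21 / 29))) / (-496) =-0.00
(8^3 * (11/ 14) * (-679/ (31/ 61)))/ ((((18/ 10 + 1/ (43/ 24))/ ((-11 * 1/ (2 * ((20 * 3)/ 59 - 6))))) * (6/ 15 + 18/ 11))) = -1998021199900/ 16172793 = -123542.12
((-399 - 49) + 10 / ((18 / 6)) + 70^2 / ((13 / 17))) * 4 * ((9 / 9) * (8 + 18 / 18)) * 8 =22325568 / 13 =1717351.38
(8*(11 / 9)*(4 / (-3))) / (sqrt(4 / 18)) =-176*sqrt(2) / 9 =-27.66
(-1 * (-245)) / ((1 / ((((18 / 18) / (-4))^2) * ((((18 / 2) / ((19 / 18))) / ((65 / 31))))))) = 123039 / 1976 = 62.27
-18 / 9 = -2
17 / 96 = 0.18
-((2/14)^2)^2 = -1/2401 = -0.00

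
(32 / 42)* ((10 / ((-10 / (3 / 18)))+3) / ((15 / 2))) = 272 / 945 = 0.29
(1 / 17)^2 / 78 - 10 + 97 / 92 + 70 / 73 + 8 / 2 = -301777667 / 75696036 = -3.99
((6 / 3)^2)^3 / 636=16 / 159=0.10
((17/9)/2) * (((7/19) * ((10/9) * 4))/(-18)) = -0.09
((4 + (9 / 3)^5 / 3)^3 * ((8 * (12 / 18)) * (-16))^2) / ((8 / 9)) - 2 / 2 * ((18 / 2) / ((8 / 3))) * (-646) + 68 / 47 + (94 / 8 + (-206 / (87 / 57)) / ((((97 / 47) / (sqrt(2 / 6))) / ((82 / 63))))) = 236452967092 / 47 - 15084556 * sqrt(3) / 531657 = 5030914144.30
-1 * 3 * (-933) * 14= 39186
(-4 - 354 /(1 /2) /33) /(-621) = 280 /6831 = 0.04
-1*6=-6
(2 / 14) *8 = 1.14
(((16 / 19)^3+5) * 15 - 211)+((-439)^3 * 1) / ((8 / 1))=-580309366893 / 54872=-10575691.92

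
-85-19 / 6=-88.17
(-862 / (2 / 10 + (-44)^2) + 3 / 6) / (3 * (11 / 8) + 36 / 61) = 258884 / 22275981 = 0.01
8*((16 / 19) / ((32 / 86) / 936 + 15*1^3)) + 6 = 9247206 / 1433873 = 6.45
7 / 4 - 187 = -741 / 4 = -185.25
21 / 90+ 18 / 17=659 / 510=1.29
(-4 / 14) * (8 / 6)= -8 / 21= -0.38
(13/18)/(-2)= -13/36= -0.36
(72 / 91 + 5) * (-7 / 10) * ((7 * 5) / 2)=-3689 / 52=-70.94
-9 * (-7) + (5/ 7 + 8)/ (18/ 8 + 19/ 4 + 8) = 6676/ 105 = 63.58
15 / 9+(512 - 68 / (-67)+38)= 111089 / 201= 552.68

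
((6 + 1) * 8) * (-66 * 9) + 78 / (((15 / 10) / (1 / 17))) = -565436 / 17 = -33260.94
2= 2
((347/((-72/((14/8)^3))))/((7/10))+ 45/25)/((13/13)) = -404339/11520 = -35.10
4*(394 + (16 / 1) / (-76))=1575.16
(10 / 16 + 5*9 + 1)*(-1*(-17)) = 6341 / 8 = 792.62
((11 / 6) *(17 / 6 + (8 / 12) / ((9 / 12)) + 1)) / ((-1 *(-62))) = 935 / 6696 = 0.14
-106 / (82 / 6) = -318 / 41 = -7.76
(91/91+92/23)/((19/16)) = 80/19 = 4.21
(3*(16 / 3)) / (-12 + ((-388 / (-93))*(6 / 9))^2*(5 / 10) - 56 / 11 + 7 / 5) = -68500080 / 50616943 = -1.35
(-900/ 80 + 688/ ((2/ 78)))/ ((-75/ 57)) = -2038377/ 100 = -20383.77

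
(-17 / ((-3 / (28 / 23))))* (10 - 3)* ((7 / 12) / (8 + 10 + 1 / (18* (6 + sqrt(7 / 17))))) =11662* sqrt(119) / 1462261639 + 2287174764 / 1462261639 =1.56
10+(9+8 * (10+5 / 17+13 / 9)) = 17275 / 153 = 112.91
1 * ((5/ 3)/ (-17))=-5/ 51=-0.10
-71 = -71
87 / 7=12.43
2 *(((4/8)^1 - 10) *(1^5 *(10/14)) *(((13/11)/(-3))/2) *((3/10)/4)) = 247/1232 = 0.20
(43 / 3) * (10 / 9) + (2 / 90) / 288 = 206401 / 12960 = 15.93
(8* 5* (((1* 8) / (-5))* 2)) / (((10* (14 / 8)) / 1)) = -256 / 35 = -7.31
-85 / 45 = -17 / 9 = -1.89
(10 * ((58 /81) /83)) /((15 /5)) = 580 /20169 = 0.03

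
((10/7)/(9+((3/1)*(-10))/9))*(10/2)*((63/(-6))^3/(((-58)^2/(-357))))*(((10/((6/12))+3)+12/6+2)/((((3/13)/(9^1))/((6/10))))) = 1316497455/13456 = 97837.21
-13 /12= -1.08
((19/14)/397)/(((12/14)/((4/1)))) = 19/1191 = 0.02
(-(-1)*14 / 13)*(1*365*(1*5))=25550 / 13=1965.38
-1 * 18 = -18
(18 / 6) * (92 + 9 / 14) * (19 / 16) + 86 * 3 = 131721 / 224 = 588.04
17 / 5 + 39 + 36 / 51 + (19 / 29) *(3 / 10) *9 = 221233 / 4930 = 44.87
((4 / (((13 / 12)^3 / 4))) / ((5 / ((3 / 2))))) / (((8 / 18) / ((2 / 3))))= 62208 / 10985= 5.66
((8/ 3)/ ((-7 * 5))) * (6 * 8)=-128/ 35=-3.66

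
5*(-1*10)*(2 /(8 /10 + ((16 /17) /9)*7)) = -19125 /293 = -65.27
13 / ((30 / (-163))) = -2119 / 30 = -70.63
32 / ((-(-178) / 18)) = 288 / 89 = 3.24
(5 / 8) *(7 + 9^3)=460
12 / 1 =12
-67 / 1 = -67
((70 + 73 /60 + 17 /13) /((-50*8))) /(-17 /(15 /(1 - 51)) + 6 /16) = -56569 /17797000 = -0.00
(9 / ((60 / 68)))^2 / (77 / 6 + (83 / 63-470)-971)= -327726 / 4494575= -0.07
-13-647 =-660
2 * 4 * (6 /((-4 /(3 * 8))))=-288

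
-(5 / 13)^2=-25 / 169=-0.15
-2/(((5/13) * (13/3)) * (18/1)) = -1/15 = -0.07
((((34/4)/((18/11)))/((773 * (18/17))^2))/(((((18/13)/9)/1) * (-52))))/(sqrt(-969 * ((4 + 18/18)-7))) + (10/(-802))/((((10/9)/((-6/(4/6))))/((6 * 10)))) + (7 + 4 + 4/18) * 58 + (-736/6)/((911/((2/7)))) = 656.91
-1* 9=-9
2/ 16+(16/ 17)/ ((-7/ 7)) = -111/ 136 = -0.82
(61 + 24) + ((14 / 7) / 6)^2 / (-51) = 39014 / 459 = 85.00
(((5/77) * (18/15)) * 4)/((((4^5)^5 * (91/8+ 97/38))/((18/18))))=57/2867684654914207744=0.00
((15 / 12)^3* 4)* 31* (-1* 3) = -726.56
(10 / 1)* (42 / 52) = 105 / 13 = 8.08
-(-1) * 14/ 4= 7/ 2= 3.50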